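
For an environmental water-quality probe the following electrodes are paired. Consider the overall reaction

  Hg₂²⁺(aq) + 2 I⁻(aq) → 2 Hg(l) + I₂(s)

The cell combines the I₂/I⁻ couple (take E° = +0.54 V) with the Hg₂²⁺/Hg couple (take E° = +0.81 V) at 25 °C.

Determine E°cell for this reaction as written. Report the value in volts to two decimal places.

+0.27 V

The Hg₂²⁺/Hg couple has the higher reduction potential, so it is the cathode; I₂/I⁻ is oxidised at the anode.
E°cell = E°(cathode) − E°(anode) = (+0.81) − (+0.54) = +0.27 V.
Since E°cell > 0, the reaction is spontaneous under standard conditions.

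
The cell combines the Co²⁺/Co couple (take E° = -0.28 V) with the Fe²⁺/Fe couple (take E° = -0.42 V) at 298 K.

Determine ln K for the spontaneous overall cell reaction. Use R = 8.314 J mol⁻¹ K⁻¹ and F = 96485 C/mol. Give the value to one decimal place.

10.9

Cathode: Co²⁺/Co; anode: Fe²⁺/Fe. E°cell = (-0.28) − (-0.42) = +0.14 V, with n = 2.
ΔG° = −nFE° = −RT ln K, so ln K = nFE°/(RT) = (2)(96485)(+0.14) / ((8.314)(298)) = 10.904.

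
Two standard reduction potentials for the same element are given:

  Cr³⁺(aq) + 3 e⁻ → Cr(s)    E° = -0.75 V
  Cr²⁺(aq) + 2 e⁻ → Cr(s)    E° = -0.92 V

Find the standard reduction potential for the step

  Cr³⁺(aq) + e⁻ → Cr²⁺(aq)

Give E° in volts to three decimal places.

-0.410 V

Sequential free energies add, so n₃E°₃ = n₁E°₁ + n₂E°₂.
With n₃ = 3, and the known step contributing 2×(-0.92) V, the unknown satisfies 1·E° = 3×(-0.75) − 2×(-0.92) = -0.410.
E° = -0.410 / 1 = -0.410 V.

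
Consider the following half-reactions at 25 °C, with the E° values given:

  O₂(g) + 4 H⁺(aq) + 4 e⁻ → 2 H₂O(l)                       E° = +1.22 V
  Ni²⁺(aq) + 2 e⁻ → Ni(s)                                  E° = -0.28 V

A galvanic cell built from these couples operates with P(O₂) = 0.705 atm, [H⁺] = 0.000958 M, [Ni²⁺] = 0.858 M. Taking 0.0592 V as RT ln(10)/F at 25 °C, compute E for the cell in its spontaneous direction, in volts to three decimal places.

+1.321 V

O₂/H₂O is the cathode (higher E°), Ni²⁺/Ni the anode: E°cell = +1.22 − (-0.28) = +1.50 V, n = 4.
Overall: O₂(g) + 4 H⁺(aq) + 2 Ni(s) → 2 H₂O(l) + 2 Ni²⁺(aq)
Q = [Ni²⁺]^2 / (P(O₂)·[H⁺]^4); log Q = 12.093.
E = E° − (0.0592/n) log Q = +1.50 − (0.0592/4)(12.093) = +1.321 V.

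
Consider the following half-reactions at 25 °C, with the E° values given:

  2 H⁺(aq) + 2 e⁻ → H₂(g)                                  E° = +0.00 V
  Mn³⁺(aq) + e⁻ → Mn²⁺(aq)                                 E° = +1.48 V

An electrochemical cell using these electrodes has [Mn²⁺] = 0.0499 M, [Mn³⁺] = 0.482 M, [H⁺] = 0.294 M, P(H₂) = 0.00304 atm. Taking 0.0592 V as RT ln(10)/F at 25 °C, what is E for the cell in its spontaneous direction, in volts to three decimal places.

Mn³⁺/Mn²⁺ is the cathode (higher E°), H⁺/H₂ the anode: E°cell = +1.48 − (+0.00) = +1.48 V, n = 2.
Overall: 2 Mn³⁺(aq) + H₂(g) → 2 Mn²⁺(aq) + 2 H⁺(aq)
Q = [Mn²⁺]^2·[H⁺]^2 / ([Mn³⁺]^2·P(H₂)); log Q = -0.516.
E = E° − (0.0592/n) log Q = +1.48 − (0.0592/2)(-0.516) = +1.495 V.

+1.495 V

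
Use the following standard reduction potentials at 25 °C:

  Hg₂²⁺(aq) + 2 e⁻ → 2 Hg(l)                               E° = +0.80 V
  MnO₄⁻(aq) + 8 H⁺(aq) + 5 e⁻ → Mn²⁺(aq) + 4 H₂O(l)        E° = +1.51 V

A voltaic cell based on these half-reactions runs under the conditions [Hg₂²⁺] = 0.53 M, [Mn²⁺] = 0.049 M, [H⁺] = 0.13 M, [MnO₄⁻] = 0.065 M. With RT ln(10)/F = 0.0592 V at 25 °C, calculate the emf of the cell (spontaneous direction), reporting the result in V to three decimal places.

+0.636 V

MnO₄⁻/Mn²⁺ is the cathode (higher E°), Hg₂²⁺/Hg the anode: E°cell = +1.51 − (+0.80) = +0.71 V, n = 10.
Overall: 2 MnO₄⁻(aq) + 16 H⁺(aq) + 10 Hg(l) → 2 Mn²⁺(aq) + 8 H₂O(l) + 5 Hg₂²⁺(aq)
Q = [Mn²⁺]^2·[Hg₂²⁺]^5 / ([MnO₄⁻]^2·[H⁺]^16); log Q = 12.553.
E = E° − (0.0592/n) log Q = +0.71 − (0.0592/10)(12.553) = +0.636 V.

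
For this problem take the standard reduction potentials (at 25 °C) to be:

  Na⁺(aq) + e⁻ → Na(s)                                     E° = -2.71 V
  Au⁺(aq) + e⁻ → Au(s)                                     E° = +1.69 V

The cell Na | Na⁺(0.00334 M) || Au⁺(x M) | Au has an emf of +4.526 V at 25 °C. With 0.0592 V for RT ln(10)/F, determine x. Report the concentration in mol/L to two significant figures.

0.45 M

Au⁺/Au is the cathode, Na⁺/Na the anode: E°cell = +4.40 V, n = 1.
Overall reaction: Au⁺(aq) + Na(s) → Au(s) + Na⁺(aq); Q = [Na⁺]^1/[Au⁺]^1.
From E = E° − (0.0592/n) log Q: log Q = (E° − E)·n/0.0592 = (+4.40 − (+4.526))·1/0.0592 = -2.1284.
So 1·log[Au⁺] = 1·log(0.00334) − log Q = -2.4763 − (-2.1284) = -0.3479; [Au⁺] = 10^(-0.3479) ≈ 0.45 M.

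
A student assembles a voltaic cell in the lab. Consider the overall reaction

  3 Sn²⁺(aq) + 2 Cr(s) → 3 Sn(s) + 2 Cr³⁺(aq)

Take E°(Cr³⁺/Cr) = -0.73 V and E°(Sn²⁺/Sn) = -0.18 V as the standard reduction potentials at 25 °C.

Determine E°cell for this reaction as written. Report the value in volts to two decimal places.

+0.55 V

The Sn²⁺/Sn couple has the higher reduction potential, so it is the cathode; Cr³⁺/Cr is oxidised at the anode.
E°cell = E°(cathode) − E°(anode) = (-0.18) − (-0.73) = +0.55 V.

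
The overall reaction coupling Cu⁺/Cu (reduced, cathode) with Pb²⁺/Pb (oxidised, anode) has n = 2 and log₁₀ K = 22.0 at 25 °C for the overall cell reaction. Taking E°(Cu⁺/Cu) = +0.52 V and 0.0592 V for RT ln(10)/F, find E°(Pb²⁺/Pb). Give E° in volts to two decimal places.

E°cell = (0.0592/n)·log K = (0.0592/2)(22.0) = +0.651 V.
Since Cu⁺/Cu is the cathode and Pb²⁺/Pb the anode, E°cell = E°(Cu⁺/Cu) − E°(Pb²⁺/Pb).
So E°(Pb²⁺/Pb) = E°(Cu⁺/Cu) − E°cell = (+0.52) − (+0.651) = -0.13 V.

-0.13 V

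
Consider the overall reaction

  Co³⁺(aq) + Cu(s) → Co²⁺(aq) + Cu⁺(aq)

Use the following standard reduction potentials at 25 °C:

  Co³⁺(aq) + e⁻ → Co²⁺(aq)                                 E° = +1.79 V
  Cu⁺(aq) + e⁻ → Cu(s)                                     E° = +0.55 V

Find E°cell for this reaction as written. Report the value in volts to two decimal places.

The Co³⁺/Co²⁺ couple has the higher reduction potential, so it is the cathode; Cu⁺/Cu is oxidised at the anode.
E°cell = E°(cathode) − E°(anode) = (+1.79) − (+0.55) = +1.24 V.

+1.24 V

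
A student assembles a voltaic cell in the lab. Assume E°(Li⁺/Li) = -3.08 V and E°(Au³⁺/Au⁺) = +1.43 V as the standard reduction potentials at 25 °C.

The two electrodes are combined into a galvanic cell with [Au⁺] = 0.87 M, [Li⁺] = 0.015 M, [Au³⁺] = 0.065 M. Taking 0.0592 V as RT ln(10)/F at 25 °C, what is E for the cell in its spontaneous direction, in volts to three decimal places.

Au³⁺/Au⁺ is the cathode (higher E°), Li⁺/Li the anode: E°cell = +1.43 − (-3.08) = +4.51 V, n = 2.
Overall: Au³⁺(aq) + 2 Li(s) → Au⁺(aq) + 2 Li⁺(aq)
Q = [Au⁺]·[Li⁺]^2 / ([Au³⁺]); log Q = -2.521.
E = E° − (0.0592/n) log Q = +4.51 − (0.0592/2)(-2.521) = +4.585 V.

+4.585 V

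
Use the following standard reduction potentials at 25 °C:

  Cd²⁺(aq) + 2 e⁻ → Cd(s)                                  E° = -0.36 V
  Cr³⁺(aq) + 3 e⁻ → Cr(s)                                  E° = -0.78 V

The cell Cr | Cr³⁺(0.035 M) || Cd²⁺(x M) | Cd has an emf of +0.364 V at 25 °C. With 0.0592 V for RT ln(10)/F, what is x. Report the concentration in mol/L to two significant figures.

0.0014 M

Cd²⁺/Cd is the cathode, Cr³⁺/Cr the anode: E°cell = +0.42 V, n = 6.
Overall reaction: 3 Cd²⁺(aq) + 2 Cr(s) → 3 Cd(s) + 2 Cr³⁺(aq); Q = [Cr³⁺]^2/[Cd²⁺]^3.
From E = E° − (0.0592/n) log Q: log Q = (E° − E)·n/0.0592 = (+0.42 − (+0.364))·6/0.0592 = 5.6757.
So 3·log[Cd²⁺] = 2·log(0.035) − log Q = -2.9119 − (5.6757) = -8.5876; log[Cd²⁺] = -8.5876 / 3 = -2.8625; [Cd²⁺] = 10^(-2.8625) ≈ 0.0014 M.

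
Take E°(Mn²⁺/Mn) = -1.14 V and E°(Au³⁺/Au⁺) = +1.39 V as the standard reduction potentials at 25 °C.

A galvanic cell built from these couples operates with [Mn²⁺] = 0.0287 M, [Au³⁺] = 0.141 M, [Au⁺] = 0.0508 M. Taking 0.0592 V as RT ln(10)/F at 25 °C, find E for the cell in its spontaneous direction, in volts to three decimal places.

Au³⁺/Au⁺ is the cathode (higher E°), Mn²⁺/Mn the anode: E°cell = +1.39 − (-1.14) = +2.53 V, n = 2.
Overall: Au³⁺(aq) + Mn(s) → Au⁺(aq) + Mn²⁺(aq)
Q = [Au⁺]·[Mn²⁺] / ([Au³⁺]); log Q = -1.985.
E = E° − (0.0592/n) log Q = +2.53 − (0.0592/2)(-1.985) = +2.589 V.

+2.589 V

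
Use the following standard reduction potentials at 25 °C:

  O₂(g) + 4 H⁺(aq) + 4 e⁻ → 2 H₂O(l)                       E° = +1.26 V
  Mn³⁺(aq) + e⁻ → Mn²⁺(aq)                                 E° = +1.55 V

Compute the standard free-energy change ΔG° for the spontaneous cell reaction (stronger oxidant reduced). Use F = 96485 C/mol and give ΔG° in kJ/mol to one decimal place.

-111.9 kJ/mol

Mn³⁺/Mn²⁺ (E° = +1.55 V) is the cathode; O₂/H₂O (E° = +1.26 V) is the anode, so E°cell = +0.29 V.
Balancing electrons gives n = 4 (lcm of 1 and 4).
ΔG° = −nFE° = −(4)(96485)(+0.29) = -111,923 J = -111.9 kJ/mol.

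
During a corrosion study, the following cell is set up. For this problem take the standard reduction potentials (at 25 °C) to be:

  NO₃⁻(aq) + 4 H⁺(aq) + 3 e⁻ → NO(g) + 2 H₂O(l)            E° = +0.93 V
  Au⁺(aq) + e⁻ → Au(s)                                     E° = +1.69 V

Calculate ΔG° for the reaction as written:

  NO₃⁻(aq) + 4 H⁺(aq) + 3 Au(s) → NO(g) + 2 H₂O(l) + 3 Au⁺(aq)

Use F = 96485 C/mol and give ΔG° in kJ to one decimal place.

As written, NO₃⁻/NO is reduced (cathode) and Au⁺/Au is oxidised (anode), so E°cell = (+0.93) − (+1.69) = -0.76 V.
Balancing electrons gives n = 3.
ΔG° = −nFE° = −(3)(96485)(-0.76) = 219,986 J = +220.0 kJ.

+220.0 kJ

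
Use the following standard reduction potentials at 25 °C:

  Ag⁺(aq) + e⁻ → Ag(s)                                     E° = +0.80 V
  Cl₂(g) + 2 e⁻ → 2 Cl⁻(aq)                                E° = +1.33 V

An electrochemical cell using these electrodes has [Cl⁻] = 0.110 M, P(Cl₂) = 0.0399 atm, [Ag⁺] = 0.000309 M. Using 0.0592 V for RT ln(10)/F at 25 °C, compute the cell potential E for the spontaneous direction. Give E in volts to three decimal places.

+0.753 V

Cl₂/Cl⁻ is the cathode (higher E°), Ag⁺/Ag the anode: E°cell = +1.33 − (+0.80) = +0.53 V, n = 2.
Overall: Cl₂(g) + 2 Ag(s) → 2 Cl⁻(aq) + 2 Ag⁺(aq)
Q = [Cl⁻]^2·[Ag⁺]^2 / (P(Cl₂)); log Q = -7.538.
E = E° − (0.0592/n) log Q = +0.53 − (0.0592/2)(-7.538) = +0.753 V.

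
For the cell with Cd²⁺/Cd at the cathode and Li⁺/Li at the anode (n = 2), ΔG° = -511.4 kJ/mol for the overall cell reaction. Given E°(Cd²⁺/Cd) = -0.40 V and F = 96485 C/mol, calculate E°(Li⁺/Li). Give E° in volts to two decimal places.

E°cell = −ΔG°/(nF) = −(-511.4×10³)/((2)(96485)) = +2.650 V.
Since Cd²⁺/Cd is the cathode and Li⁺/Li the anode, E°cell = E°(Cd²⁺/Cd) − E°(Li⁺/Li).
So E°(Li⁺/Li) = E°(Cd²⁺/Cd) − E°cell = (-0.40) − (+2.650) = -3.05 V.

-3.05 V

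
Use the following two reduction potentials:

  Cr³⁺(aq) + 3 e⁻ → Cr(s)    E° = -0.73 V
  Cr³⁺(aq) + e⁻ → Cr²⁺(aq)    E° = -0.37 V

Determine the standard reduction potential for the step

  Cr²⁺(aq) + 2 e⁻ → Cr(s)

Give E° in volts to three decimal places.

Sequential free energies add, so n₃E°₃ = n₁E°₁ + n₂E°₂.
With n₃ = 3, and the known step contributing 1×(-0.37) V, the unknown satisfies 2·E° = 3×(-0.73) − 1×(-0.37) = -1.820.
E° = -1.820 / 2 = -0.910 V.

-0.910 V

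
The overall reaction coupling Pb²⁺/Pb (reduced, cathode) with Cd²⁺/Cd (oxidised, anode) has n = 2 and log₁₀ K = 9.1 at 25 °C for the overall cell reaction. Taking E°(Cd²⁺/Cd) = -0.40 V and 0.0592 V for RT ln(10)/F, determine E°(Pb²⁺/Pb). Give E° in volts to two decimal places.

-0.13 V

E°cell = (0.0592/n)·log K = (0.0592/2)(9.1) = +0.269 V.
Since Pb²⁺/Pb is the cathode and Cd²⁺/Cd the anode, E°cell = E°(Pb²⁺/Pb) − E°(Cd²⁺/Cd).
So E°(Pb²⁺/Pb) = E°cell + E°(Cd²⁺/Cd) = +0.269 + (-0.40) = -0.13 V.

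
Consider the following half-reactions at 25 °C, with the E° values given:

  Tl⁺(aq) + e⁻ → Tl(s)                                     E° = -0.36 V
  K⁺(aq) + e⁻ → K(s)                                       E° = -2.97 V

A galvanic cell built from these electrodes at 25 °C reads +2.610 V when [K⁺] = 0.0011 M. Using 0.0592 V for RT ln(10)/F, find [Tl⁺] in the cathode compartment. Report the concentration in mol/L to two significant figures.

Tl⁺/Tl is the cathode, K⁺/K the anode: E°cell = +2.61 V, n = 1.
Overall reaction: Tl⁺(aq) + K(s) → Tl(s) + K⁺(aq); Q = [K⁺]^1/[Tl⁺]^1.
From E = E° − (0.0592/n) log Q: log Q = (E° − E)·n/0.0592 = (+2.61 − (+2.610))·1/0.0592 = 0.0000.
So 1·log[Tl⁺] = 1·log(0.0011) − log Q = -2.9586 − (0.0000) = -2.9586; [Tl⁺] = 10^(-2.9586) ≈ 0.0011 M.

0.0011 M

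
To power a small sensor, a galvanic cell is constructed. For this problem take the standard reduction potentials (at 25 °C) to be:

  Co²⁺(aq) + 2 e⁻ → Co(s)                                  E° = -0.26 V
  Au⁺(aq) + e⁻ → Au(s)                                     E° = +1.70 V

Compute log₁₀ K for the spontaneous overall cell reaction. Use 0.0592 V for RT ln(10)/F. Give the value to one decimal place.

66.2

Cathode: Au⁺/Au; anode: Co²⁺/Co. E°cell = +1.96 V, n = 2.
log K = nE°cell / 0.0592 = (2)(+1.96) / 0.0592 = 66.2.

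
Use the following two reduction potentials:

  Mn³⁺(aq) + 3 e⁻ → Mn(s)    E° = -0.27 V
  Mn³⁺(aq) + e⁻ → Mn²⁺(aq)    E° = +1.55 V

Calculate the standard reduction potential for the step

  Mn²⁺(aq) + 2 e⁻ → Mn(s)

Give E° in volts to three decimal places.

-1.180 V

Sequential free energies add, so n₃E°₃ = n₁E°₁ + n₂E°₂.
With n₃ = 3, and the known step contributing 1×(+1.55) V, the unknown satisfies 2·E° = 3×(-0.27) − 1×(+1.55) = -2.360.
E° = -2.360 / 2 = -1.180 V.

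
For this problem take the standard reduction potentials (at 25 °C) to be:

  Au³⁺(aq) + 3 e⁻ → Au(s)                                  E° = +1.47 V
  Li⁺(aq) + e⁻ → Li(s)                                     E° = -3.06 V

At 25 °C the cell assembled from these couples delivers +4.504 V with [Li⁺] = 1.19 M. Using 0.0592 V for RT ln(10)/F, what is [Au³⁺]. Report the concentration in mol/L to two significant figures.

0.081 M

Au³⁺/Au is the cathode, Li⁺/Li the anode: E°cell = +4.53 V, n = 3.
Overall reaction: Au³⁺(aq) + 3 Li(s) → Au(s) + 3 Li⁺(aq); Q = [Li⁺]^3/[Au³⁺]^1.
From E = E° − (0.0592/n) log Q: log Q = (E° − E)·n/0.0592 = (+4.53 − (+4.504))·3/0.0592 = 1.3176.
So 1·log[Au³⁺] = 3·log(1.19) − log Q = 0.2266 − (1.3176) = -1.0910; [Au³⁺] = 10^(-1.0910) ≈ 0.081 M.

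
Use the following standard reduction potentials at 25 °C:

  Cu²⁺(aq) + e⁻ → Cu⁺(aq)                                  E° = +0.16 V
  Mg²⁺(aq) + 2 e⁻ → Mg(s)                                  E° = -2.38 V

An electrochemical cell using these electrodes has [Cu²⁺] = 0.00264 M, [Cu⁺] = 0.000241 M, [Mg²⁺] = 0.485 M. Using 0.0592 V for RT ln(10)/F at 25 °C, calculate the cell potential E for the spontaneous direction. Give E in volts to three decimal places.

+2.611 V

Cu²⁺/Cu⁺ is the cathode (higher E°), Mg²⁺/Mg the anode: E°cell = +0.16 − (-2.38) = +2.54 V, n = 2.
Overall: 2 Cu²⁺(aq) + Mg(s) → 2 Cu⁺(aq) + Mg²⁺(aq)
Q = [Cu⁺]^2·[Mg²⁺] / ([Cu²⁺]^2); log Q = -2.393.
E = E° − (0.0592/n) log Q = +2.54 − (0.0592/2)(-2.393) = +2.611 V.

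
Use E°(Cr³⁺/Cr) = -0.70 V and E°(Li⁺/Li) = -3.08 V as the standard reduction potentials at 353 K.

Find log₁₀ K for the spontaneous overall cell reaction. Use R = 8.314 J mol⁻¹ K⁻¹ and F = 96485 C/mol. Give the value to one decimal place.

Cathode: Cr³⁺/Cr; anode: Li⁺/Li. E°cell = (-0.70) − (-3.08) = +2.38 V, with n = 3.
ΔG° = −nFE° = −RT ln K, so ln K = nFE°/(RT) = (3)(96485)(+2.38) / ((8.314)(353)) = 234.733.
log₁₀ K = 234.733 / ln 10 = 101.9.

101.9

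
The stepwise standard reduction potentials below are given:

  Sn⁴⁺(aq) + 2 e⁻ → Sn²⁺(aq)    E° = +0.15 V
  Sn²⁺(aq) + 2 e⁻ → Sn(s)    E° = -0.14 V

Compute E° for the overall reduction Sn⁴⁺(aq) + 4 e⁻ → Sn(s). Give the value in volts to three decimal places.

Since ΔG° = −nFE° is additive over sequential reductions, n₃E°₃ = n₁E°₁ + n₂E°₂.
E°₃ = (2×+0.15 + 2×-0.14) / 4 = (+0.020) / 4 = +0.005 V.

+0.005 V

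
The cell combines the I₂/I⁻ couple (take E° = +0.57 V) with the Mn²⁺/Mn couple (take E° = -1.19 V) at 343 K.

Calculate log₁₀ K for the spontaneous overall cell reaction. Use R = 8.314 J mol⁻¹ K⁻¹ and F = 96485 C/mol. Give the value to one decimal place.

51.7

Cathode: I₂/I⁻; anode: Mn²⁺/Mn. E°cell = (+0.57) − (-1.19) = +1.76 V, with n = 2.
ΔG° = −nFE° = −RT ln K, so ln K = nFE°/(RT) = (2)(96485)(+1.76) / ((8.314)(343)) = 119.096.
log₁₀ K = 119.096 / ln 10 = 51.7.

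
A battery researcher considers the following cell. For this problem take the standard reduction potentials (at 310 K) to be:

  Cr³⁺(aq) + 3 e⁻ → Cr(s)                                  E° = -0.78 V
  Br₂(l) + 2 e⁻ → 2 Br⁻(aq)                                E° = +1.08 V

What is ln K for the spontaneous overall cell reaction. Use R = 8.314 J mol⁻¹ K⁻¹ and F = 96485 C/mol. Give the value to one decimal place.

417.8

Cathode: Br₂/Br⁻; anode: Cr³⁺/Cr. E°cell = (+1.08) − (-0.78) = +1.86 V, with n = 6.
ΔG° = −nFE° = −RT ln K, so ln K = nFE°/(RT) = (6)(96485)(+1.86) / ((8.314)(310)) = 417.784.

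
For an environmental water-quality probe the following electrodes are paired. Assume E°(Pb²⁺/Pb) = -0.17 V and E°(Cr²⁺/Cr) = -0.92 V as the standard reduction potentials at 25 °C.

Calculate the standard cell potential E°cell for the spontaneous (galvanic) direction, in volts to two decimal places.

The Pb²⁺/Pb couple has the higher reduction potential, so it is the cathode; Cr²⁺/Cr is oxidised at the anode.
E°cell = E°(cathode) − E°(anode) = (-0.17) − (-0.92) = +0.75 V.

+0.75 V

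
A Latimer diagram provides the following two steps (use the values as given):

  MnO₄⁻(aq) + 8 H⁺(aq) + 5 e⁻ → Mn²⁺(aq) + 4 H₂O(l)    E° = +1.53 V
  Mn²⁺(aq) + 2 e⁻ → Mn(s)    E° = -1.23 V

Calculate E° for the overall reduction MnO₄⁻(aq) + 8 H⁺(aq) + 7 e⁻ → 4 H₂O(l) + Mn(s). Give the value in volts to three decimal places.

+0.741 V

Adding the free-energy changes (−nFE°) of the two steps gives −n₃FE°₃ = −n₁FE°₁ − n₂FE°₂.
E°₃ = (5×+1.53 + 2×-1.23) / 7 = (+5.190) / 7 = +0.741 V.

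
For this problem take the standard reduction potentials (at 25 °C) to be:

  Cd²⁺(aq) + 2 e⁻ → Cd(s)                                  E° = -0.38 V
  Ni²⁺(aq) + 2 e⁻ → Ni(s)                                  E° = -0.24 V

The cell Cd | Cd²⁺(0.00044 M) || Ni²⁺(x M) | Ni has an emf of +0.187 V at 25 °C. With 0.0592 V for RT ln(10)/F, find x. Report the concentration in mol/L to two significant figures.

Ni²⁺/Ni is the cathode, Cd²⁺/Cd the anode: E°cell = +0.14 V, n = 2.
Overall reaction: Ni²⁺(aq) + Cd(s) → Ni(s) + Cd²⁺(aq); Q = [Cd²⁺]^1/[Ni²⁺]^1.
From E = E° − (0.0592/n) log Q: log Q = (E° − E)·n/0.0592 = (+0.14 − (+0.187))·2/0.0592 = -1.5878.
So 1·log[Ni²⁺] = 1·log(0.00044) − log Q = -3.3565 − (-1.5878) = -1.7687; [Ni²⁺] = 10^(-1.7687) ≈ 0.017 M.

0.017 M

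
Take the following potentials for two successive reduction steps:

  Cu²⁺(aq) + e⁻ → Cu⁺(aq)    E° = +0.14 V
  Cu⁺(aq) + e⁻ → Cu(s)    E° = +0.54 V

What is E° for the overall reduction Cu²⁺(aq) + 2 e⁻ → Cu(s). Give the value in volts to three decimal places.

Adding the free-energy changes (−nFE°) of the two steps gives −n₃FE°₃ = −n₁FE°₁ − n₂FE°₂.
E°₃ = (1×+0.14 + 1×+0.54) / 2 = (+0.680) / 2 = +0.340 V.

+0.340 V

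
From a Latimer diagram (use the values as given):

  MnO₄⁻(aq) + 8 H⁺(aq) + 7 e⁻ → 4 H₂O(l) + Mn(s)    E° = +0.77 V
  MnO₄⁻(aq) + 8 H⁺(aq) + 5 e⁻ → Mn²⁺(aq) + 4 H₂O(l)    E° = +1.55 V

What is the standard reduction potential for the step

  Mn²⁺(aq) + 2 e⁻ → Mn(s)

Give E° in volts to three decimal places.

-1.180 V

Sequential free energies add, so n₃E°₃ = n₁E°₁ + n₂E°₂.
With n₃ = 7, and the known step contributing 5×(+1.55) V, the unknown satisfies 2·E° = 7×(+0.77) − 5×(+1.55) = -2.360.
E° = -2.360 / 2 = -1.180 V.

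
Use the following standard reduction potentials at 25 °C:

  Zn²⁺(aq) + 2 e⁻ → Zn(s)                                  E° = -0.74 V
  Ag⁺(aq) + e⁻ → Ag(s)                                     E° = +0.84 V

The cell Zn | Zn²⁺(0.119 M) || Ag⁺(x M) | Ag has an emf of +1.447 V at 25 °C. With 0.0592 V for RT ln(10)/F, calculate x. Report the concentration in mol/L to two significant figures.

0.0020 M

Ag⁺/Ag is the cathode, Zn²⁺/Zn the anode: E°cell = +1.58 V, n = 2.
Overall reaction: 2 Ag⁺(aq) + Zn(s) → 2 Ag(s) + Zn²⁺(aq); Q = [Zn²⁺]^1/[Ag⁺]^2.
From E = E° − (0.0592/n) log Q: log Q = (E° − E)·n/0.0592 = (+1.58 − (+1.447))·2/0.0592 = 4.4932.
So 2·log[Ag⁺] = 1·log(0.119) − log Q = -0.9245 − (4.4932) = -5.4177; log[Ag⁺] = -5.4177 / 2 = -2.7088; [Ag⁺] = 10^(-2.7088) ≈ 0.0020 M.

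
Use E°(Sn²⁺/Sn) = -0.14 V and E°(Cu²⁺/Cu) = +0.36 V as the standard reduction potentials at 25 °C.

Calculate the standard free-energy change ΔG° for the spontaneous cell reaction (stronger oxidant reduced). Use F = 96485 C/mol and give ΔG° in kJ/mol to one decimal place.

Cu²⁺/Cu (E° = +0.36 V) is the cathode; Sn²⁺/Sn (E° = -0.14 V) is the anode, so E°cell = +0.50 V.
Balancing electrons gives n = 2 (lcm of 2 and 2).
ΔG° = −nFE° = −(2)(96485)(+0.50) = -96,485 J = -96.5 kJ/mol.

-96.5 kJ/mol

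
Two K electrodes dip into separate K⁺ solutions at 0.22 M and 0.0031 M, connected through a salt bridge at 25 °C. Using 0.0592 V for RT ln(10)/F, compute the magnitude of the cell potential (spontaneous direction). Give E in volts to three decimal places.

For a concentration cell E°cell = 0. The 0.22 M side is the cathode (reduction is favoured where [K⁺] is higher).
With n = 1, E = −(0.0592/1) log([K⁺]ₐₙ/[K⁺]꜀ₐₜ) = −(0.0592/1) log(0.0031/0.22) = −(0.0592/1)(-1.851) = +0.110 V.

+0.110 V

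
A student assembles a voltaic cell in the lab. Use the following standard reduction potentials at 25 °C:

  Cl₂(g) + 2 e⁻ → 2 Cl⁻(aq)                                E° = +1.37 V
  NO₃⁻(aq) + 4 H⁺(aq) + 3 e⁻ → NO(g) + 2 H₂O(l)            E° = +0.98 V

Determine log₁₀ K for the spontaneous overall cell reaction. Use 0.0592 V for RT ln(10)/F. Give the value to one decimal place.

Cathode: Cl₂/Cl⁻; anode: NO₃⁻/NO. E°cell = +0.39 V, n = 6.
log K = nE°cell / 0.0592 = (6)(+0.39) / 0.0592 = 39.5.

39.5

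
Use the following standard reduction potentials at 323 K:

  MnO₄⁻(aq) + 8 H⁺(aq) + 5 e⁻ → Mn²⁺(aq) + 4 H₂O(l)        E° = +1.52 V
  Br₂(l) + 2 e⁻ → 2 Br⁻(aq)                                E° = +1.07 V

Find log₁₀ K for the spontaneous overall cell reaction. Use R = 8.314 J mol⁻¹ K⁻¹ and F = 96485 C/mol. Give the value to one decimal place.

Cathode: MnO₄⁻/Mn²⁺; anode: Br₂/Br⁻. E°cell = (+1.52) − (+1.07) = +0.45 V, with n = 10.
ΔG° = −nFE° = −RT ln K, so ln K = nFE°/(RT) = (10)(96485)(+0.45) / ((8.314)(323)) = 161.681.
log₁₀ K = 161.681 / ln 10 = 70.2.

70.2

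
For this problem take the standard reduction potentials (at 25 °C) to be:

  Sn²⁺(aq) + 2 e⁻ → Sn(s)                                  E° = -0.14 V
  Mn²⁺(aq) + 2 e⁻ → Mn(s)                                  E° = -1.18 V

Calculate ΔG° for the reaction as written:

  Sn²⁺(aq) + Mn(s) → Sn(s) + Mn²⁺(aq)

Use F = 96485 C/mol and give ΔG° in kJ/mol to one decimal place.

As written, Sn²⁺/Sn is reduced (cathode) and Mn²⁺/Mn is oxidised (anode), so E°cell = (-0.14) − (-1.18) = +1.04 V.
Balancing electrons gives n = 2.
ΔG° = −nFE° = −(2)(96485)(+1.04) = -200,689 J = -200.7 kJ/mol.

-200.7 kJ/mol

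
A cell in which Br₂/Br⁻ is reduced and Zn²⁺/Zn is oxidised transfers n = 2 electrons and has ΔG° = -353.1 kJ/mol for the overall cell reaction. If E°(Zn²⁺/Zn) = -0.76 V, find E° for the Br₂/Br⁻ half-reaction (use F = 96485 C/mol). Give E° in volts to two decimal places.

+1.07 V

E°cell = −ΔG°/(nF) = −(-353.1×10³)/((2)(96485)) = +1.830 V.
Since Br₂/Br⁻ is the cathode and Zn²⁺/Zn the anode, E°cell = E°(Br₂/Br⁻) − E°(Zn²⁺/Zn).
So E°(Br₂/Br⁻) = E°cell + E°(Zn²⁺/Zn) = +1.830 + (-0.76) = +1.07 V.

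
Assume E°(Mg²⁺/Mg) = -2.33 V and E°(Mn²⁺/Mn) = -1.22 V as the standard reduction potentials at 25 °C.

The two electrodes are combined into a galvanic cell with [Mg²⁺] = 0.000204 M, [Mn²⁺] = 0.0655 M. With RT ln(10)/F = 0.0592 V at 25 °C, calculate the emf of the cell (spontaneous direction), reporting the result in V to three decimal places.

+1.184 V

Mn²⁺/Mn is the cathode (higher E°), Mg²⁺/Mg the anode: E°cell = -1.22 − (-2.33) = +1.11 V, n = 2.
Overall: Mn²⁺(aq) + Mg(s) → Mn(s) + Mg²⁺(aq)
Q = [Mg²⁺] / ([Mn²⁺]); log Q = -2.507.
E = E° − (0.0592/n) log Q = +1.11 − (0.0592/2)(-2.507) = +1.184 V.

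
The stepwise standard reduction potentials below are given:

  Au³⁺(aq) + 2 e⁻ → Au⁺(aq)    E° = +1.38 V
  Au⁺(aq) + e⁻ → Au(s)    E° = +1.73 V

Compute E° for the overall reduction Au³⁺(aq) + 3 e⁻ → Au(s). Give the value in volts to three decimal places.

+1.497 V

Standard free energies of sequential steps add: ΔG°₃ = ΔG°₁ + ΔG°₂, so n₃E°₃ = n₁E°₁ + n₂E°₂.
E°₃ = (2×+1.38 + 1×+1.73) / 3 = (+4.490) / 3 = +1.497 V.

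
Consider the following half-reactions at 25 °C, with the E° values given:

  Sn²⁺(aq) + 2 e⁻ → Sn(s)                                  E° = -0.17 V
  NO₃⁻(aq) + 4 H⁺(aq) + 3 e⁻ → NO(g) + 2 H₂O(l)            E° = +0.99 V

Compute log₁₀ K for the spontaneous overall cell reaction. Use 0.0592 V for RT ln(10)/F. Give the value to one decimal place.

117.6

Cathode: NO₃⁻/NO; anode: Sn²⁺/Sn. E°cell = +1.16 V, n = 6.
log K = nE°cell / 0.0592 = (6)(+1.16) / 0.0592 = 117.6.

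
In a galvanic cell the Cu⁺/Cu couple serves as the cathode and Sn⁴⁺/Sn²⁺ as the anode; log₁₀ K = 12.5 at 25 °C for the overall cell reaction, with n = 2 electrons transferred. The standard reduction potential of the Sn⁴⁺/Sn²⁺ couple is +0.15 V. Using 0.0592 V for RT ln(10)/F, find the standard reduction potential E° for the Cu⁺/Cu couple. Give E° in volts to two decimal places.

E°cell = (0.0592/n)·log K = (0.0592/2)(12.5) = +0.370 V.
Since Cu⁺/Cu is the cathode and Sn⁴⁺/Sn²⁺ the anode, E°cell = E°(Cu⁺/Cu) − E°(Sn⁴⁺/Sn²⁺).
So E°(Cu⁺/Cu) = E°cell + E°(Sn⁴⁺/Sn²⁺) = +0.370 + (+0.15) = +0.52 V.

+0.52 V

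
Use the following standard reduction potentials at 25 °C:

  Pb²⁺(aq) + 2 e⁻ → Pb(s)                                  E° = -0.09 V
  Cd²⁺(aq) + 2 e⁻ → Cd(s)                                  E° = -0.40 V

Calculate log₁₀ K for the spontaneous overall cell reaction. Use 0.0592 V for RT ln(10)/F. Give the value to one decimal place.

Cathode: Pb²⁺/Pb; anode: Cd²⁺/Cd. E°cell = +0.31 V, n = 2.
log K = nE°cell / 0.0592 = (2)(+0.31) / 0.0592 = 10.5.

10.5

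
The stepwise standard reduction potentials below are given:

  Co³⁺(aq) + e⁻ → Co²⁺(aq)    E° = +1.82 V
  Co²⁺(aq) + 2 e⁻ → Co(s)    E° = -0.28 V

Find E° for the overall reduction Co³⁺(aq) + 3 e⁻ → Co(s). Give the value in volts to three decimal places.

Standard free energies of sequential steps add: ΔG°₃ = ΔG°₁ + ΔG°₂, so n₃E°₃ = n₁E°₁ + n₂E°₂.
E°₃ = (1×+1.82 + 2×-0.28) / 3 = (+1.260) / 3 = +0.420 V.
Simply averaging or adding the two E° values would be wrong; the electron-weighted sum is required.

+0.420 V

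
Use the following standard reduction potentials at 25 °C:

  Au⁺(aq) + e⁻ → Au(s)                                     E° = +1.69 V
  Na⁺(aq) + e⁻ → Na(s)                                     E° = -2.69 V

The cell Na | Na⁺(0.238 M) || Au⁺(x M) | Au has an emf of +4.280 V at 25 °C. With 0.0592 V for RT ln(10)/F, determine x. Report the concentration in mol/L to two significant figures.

0.0049 M

Au⁺/Au is the cathode, Na⁺/Na the anode: E°cell = +4.38 V, n = 1.
Overall reaction: Au⁺(aq) + Na(s) → Au(s) + Na⁺(aq); Q = [Na⁺]^1/[Au⁺]^1.
From E = E° − (0.0592/n) log Q: log Q = (E° − E)·n/0.0592 = (+4.38 − (+4.280))·1/0.0592 = 1.6892.
So 1·log[Au⁺] = 1·log(0.238) − log Q = -0.6234 − (1.6892) = -2.3126; [Au⁺] = 10^(-2.3126) ≈ 0.0049 M.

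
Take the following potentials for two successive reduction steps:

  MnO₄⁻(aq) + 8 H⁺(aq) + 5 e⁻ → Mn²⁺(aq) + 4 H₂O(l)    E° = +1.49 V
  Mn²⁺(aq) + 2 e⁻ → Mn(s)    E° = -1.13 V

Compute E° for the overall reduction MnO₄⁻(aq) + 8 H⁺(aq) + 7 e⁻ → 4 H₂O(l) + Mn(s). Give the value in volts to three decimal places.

+0.741 V

Since ΔG° = −nFE° is additive over sequential reductions, n₃E°₃ = n₁E°₁ + n₂E°₂.
E°₃ = (5×+1.49 + 2×-1.13) / 7 = (+5.190) / 7 = +0.741 V.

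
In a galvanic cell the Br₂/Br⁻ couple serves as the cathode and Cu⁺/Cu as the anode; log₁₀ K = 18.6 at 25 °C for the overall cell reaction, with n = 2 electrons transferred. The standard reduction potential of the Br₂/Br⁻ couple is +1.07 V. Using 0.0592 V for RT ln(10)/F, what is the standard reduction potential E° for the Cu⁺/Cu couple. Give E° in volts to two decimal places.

E°cell = (0.0592/n)·log K = (0.0592/2)(18.6) = +0.551 V.
Since Br₂/Br⁻ is the cathode and Cu⁺/Cu the anode, E°cell = E°(Br₂/Br⁻) − E°(Cu⁺/Cu).
So E°(Cu⁺/Cu) = E°(Br₂/Br⁻) − E°cell = (+1.07) − (+0.551) = +0.52 V.

+0.52 V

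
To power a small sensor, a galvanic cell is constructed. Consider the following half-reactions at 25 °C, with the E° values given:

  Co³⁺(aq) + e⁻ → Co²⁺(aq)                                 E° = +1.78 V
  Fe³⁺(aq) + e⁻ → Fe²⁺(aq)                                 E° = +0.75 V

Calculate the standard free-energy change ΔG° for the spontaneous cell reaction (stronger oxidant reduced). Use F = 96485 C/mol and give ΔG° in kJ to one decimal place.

-99.4 kJ

Co³⁺/Co²⁺ (E° = +1.78 V) is the cathode; Fe³⁺/Fe²⁺ (E° = +0.75 V) is the anode, so E°cell = +1.03 V.
Balancing electrons gives n = 1 (lcm of 1 and 1).
ΔG° = −nFE° = −(1)(96485)(+1.03) = -99,380 J = -99.4 kJ.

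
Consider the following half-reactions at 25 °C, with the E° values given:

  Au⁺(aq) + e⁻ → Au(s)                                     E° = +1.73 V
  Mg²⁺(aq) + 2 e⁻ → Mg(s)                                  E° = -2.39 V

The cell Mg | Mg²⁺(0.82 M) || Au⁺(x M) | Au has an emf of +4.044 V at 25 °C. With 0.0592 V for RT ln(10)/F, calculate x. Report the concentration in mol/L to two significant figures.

0.047 M

Au⁺/Au is the cathode, Mg²⁺/Mg the anode: E°cell = +4.12 V, n = 2.
Overall reaction: 2 Au⁺(aq) + Mg(s) → 2 Au(s) + Mg²⁺(aq); Q = [Mg²⁺]^1/[Au⁺]^2.
From E = E° − (0.0592/n) log Q: log Q = (E° − E)·n/0.0592 = (+4.12 − (+4.044))·2/0.0592 = 2.5676.
So 2·log[Au⁺] = 1·log(0.82) − log Q = -0.0862 − (2.5676) = -2.6538; log[Au⁺] = -2.6538 / 2 = -1.3269; [Au⁺] = 10^(-1.3269) ≈ 0.047 M.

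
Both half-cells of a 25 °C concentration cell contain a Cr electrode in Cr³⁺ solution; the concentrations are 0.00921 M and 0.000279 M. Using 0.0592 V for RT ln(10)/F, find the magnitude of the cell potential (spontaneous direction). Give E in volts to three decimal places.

+0.030 V

For a concentration cell E°cell = 0. The 0.00921 M side is the cathode (reduction is favoured where [Cr³⁺] is higher).
With n = 3, E = −(0.0592/3) log([Cr³⁺]ₐₙ/[Cr³⁺]꜀ₐₜ) = −(0.0592/3) log(0.000279/0.00921) = −(0.0592/3)(-1.519) = +0.030 V.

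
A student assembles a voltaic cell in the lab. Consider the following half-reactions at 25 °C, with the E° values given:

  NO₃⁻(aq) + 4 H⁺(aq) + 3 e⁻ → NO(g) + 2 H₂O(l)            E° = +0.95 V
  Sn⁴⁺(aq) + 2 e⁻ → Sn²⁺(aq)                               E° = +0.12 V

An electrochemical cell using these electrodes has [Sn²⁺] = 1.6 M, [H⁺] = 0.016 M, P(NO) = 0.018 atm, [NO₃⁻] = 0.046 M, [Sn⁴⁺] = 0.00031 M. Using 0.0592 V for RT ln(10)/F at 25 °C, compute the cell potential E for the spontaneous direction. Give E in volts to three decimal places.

+0.806 V

NO₃⁻/NO is the cathode (higher E°), Sn⁴⁺/Sn²⁺ the anode: E°cell = +0.95 − (+0.12) = +0.83 V, n = 6.
Overall: 2 NO₃⁻(aq) + 8 H⁺(aq) + 3 Sn²⁺(aq) → 2 NO(g) + 4 H₂O(l) + 3 Sn⁴⁺(aq)
Q = P(NO)^2·[Sn⁴⁺]^3 / ([NO₃⁻]^2·[H⁺]^8·[Sn²⁺]^3); log Q = 2.414.
E = E° − (0.0592/n) log Q = +0.83 − (0.0592/6)(2.414) = +0.806 V.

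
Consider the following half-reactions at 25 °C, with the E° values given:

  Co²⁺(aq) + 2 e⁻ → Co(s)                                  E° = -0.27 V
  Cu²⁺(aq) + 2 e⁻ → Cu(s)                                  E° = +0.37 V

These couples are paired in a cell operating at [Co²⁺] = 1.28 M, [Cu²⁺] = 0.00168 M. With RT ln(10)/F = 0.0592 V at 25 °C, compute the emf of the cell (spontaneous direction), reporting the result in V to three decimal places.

Cu²⁺/Cu is the cathode (higher E°), Co²⁺/Co the anode: E°cell = +0.37 − (-0.27) = +0.64 V, n = 2.
Overall: Cu²⁺(aq) + Co(s) → Cu(s) + Co²⁺(aq)
Q = [Co²⁺] / ([Cu²⁺]); log Q = 2.882.
E = E° − (0.0592/n) log Q = +0.64 − (0.0592/2)(2.882) = +0.555 V.

+0.555 V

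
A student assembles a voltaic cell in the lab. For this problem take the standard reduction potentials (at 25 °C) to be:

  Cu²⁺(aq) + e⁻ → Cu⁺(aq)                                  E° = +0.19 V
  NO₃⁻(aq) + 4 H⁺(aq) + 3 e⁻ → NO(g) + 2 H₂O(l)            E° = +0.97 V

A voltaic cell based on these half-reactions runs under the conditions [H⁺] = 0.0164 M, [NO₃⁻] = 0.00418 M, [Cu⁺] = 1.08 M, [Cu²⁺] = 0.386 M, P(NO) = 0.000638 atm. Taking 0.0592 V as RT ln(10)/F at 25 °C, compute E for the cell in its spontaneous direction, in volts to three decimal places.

+0.682 V

NO₃⁻/NO is the cathode (higher E°), Cu²⁺/Cu⁺ the anode: E°cell = +0.97 − (+0.19) = +0.78 V, n = 3.
Overall: NO₃⁻(aq) + 4 H⁺(aq) + 3 Cu⁺(aq) → NO(g) + 2 H₂O(l) + 3 Cu²⁺(aq)
Q = P(NO)·[Cu²⁺]^3 / ([NO₃⁻]·[H⁺]^4·[Cu⁺]^3); log Q = 4.984.
E = E° − (0.0592/n) log Q = +0.78 − (0.0592/3)(4.984) = +0.682 V.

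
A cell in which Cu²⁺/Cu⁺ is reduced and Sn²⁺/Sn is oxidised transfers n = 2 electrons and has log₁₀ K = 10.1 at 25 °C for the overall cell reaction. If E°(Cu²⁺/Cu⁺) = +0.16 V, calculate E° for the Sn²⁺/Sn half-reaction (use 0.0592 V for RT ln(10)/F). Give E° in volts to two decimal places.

-0.14 V

E°cell = (0.0592/n)·log K = (0.0592/2)(10.1) = +0.299 V.
Since Cu²⁺/Cu⁺ is the cathode and Sn²⁺/Sn the anode, E°cell = E°(Cu²⁺/Cu⁺) − E°(Sn²⁺/Sn).
So E°(Sn²⁺/Sn) = E°(Cu²⁺/Cu⁺) − E°cell = (+0.16) − (+0.299) = -0.14 V.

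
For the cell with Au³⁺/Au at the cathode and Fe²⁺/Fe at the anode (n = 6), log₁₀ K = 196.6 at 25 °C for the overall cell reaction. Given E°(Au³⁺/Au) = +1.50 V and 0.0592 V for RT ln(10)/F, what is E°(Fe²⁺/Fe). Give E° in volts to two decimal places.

-0.44 V

E°cell = (0.0592/n)·log K = (0.0592/6)(196.6) = +1.940 V.
Since Au³⁺/Au is the cathode and Fe²⁺/Fe the anode, E°cell = E°(Au³⁺/Au) − E°(Fe²⁺/Fe).
So E°(Fe²⁺/Fe) = E°(Au³⁺/Au) − E°cell = (+1.50) − (+1.940) = -0.44 V.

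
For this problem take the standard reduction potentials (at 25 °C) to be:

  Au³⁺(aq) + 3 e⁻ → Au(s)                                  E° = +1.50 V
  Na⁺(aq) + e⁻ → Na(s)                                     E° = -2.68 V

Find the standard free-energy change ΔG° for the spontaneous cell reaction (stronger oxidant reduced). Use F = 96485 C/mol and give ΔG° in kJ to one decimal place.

-1209.9 kJ

Au³⁺/Au (E° = +1.50 V) is the cathode; Na⁺/Na (E° = -2.68 V) is the anode, so E°cell = +4.18 V.
Balancing electrons gives n = 3 (lcm of 3 and 1).
ΔG° = −nFE° = −(3)(96485)(+4.18) = -1,209,922 J = -1209.9 kJ.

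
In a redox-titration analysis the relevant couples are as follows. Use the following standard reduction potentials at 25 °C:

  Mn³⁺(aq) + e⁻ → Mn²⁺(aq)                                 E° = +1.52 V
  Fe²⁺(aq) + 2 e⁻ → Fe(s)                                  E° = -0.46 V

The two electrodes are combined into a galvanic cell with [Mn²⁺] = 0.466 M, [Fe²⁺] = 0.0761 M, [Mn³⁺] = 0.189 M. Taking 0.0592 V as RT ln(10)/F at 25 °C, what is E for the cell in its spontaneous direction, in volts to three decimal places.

+1.990 V

Mn³⁺/Mn²⁺ is the cathode (higher E°), Fe²⁺/Fe the anode: E°cell = +1.52 − (-0.46) = +1.98 V, n = 2.
Overall: 2 Mn³⁺(aq) + Fe(s) → 2 Mn²⁺(aq) + Fe²⁺(aq)
Q = [Mn²⁺]^2·[Fe²⁺] / ([Mn³⁺]^2); log Q = -0.335.
E = E° − (0.0592/n) log Q = +1.98 − (0.0592/2)(-0.335) = +1.990 V.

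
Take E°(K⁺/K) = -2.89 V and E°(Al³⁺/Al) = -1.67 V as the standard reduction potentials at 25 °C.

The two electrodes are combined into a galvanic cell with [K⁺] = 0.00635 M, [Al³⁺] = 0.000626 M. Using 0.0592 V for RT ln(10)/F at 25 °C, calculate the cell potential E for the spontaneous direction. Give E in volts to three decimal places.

Al³⁺/Al is the cathode (higher E°), K⁺/K the anode: E°cell = -1.67 − (-2.89) = +1.22 V, n = 3.
Overall: Al³⁺(aq) + 3 K(s) → Al(s) + 3 K⁺(aq)
Q = [K⁺]^3 / ([Al³⁺]); log Q = -3.388.
E = E° − (0.0592/n) log Q = +1.22 − (0.0592/3)(-3.388) = +1.287 V.

+1.287 V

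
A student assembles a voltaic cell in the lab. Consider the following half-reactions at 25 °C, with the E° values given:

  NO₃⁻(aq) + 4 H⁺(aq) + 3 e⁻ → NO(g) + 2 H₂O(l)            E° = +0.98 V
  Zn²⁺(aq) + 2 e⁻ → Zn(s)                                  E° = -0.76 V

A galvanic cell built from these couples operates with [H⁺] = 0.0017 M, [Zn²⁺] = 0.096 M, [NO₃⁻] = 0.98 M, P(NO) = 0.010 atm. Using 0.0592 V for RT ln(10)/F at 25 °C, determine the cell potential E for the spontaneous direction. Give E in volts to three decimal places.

+1.591 V

NO₃⁻/NO is the cathode (higher E°), Zn²⁺/Zn the anode: E°cell = +0.98 − (-0.76) = +1.74 V, n = 6.
Overall: 2 NO₃⁻(aq) + 8 H⁺(aq) + 3 Zn(s) → 2 NO(g) + 4 H₂O(l) + 3 Zn²⁺(aq)
Q = P(NO)^2·[Zn²⁺]^3 / ([NO₃⁻]^2·[H⁺]^8); log Q = 15.121.
E = E° − (0.0592/n) log Q = +1.74 − (0.0592/6)(15.121) = +1.591 V.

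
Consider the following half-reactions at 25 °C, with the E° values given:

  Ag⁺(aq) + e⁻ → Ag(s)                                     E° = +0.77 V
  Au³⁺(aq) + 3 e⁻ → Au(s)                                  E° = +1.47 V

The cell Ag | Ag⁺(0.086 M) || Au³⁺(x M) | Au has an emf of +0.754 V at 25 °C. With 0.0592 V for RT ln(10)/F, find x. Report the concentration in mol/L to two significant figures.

0.35 M

Au³⁺/Au is the cathode, Ag⁺/Ag the anode: E°cell = +0.70 V, n = 3.
Overall reaction: Au³⁺(aq) + 3 Ag(s) → Au(s) + 3 Ag⁺(aq); Q = [Ag⁺]^3/[Au³⁺]^1.
From E = E° − (0.0592/n) log Q: log Q = (E° − E)·n/0.0592 = (+0.70 − (+0.754))·3/0.0592 = -2.7365.
So 1·log[Au³⁺] = 3·log(0.086) − log Q = -3.1965 − (-2.7365) = -0.4600; [Au³⁺] = 10^(-0.4600) ≈ 0.35 M.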